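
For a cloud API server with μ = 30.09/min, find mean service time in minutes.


Mean service time = 1/μ = 1/30.09 minute = 0.03323 minute
In minutes: 0.03323 × 1 = 0.03323 min

Final: 0.03323 min


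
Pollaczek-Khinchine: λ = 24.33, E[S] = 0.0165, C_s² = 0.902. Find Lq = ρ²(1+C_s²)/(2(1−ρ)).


ρ = λ·E[S] = 24.33·0.0165 = 0.4014
Lq = ρ²(1+C_s²)/(2(1−ρ)) = 0.1612·(1+0.902)/(2·0.5986)
= 0.1612·1.9020/1.1971 = 0.25605

Final: 0.25605


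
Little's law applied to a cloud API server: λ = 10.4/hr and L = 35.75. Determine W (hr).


W = L/λ = 35.75/10.4 = 3.4375 hr

Final: 3.4375 hr


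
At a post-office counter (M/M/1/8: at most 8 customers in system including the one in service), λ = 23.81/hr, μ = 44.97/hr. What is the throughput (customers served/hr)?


ρ = 0.5295; P_K = (1−ρ)ρ^8/(1−ρ^9) = 0.002915
λ_eff = λ(1 − P_K) = 23.81·(1 − 0.002915) = 23.81·0.997085 = 23.7406 /hr

Final: 23.7406 /hr


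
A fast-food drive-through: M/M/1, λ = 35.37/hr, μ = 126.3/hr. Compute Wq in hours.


ρ = 35.37/126.3 = 0.2800
Wq = ρ/(μ−λ) = 0.2800/(126.3 − 35.37) = 0.2800/90.93 = 0.003080 hr

Final: 0.003080 hr


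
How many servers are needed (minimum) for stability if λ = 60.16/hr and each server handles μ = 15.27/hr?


Stability requires cμ > λ ⇔ c > λ/μ.
λ/μ = 60.16/15.27 = 3.9398
Minimum integer c = ⌊3.9398⌋ + 1 = 4
Check: 4·15.27 = 61.08 > 60.16, while 3·15.27 = 45.81 ≤ 60.16

Final: 4 servers


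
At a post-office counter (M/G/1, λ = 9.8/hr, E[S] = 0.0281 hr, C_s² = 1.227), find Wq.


ρ = λ·E[S] = 9.8·0.0281 = 0.2754
E[S²] = E[S]²(1+C_s²) = 0.0281²·(1+1.227) = 0.001758
Wq = λ·E[S²]/(2(1−ρ)) = 9.8·0.001758/(2·0.7246) = 0.01189 hr

Final: 0.01189 hr


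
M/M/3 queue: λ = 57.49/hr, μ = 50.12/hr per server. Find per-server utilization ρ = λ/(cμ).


ρ = λ/(cμ) = 57.49/(3·50.12) = 57.49/150.36 = 0.3823

Final: 0.3823


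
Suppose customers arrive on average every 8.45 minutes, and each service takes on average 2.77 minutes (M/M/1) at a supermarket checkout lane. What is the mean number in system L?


λ = 60/8.45 = 7.1006 /hr
μ = 60/2.77 = 21.6606 /hr
ρ = λ/μ = 7.1006/21.6606 = 0.3278
L = ρ/(1−ρ) = 0.3278/0.6722 = 0.4877

Final: 0.4877


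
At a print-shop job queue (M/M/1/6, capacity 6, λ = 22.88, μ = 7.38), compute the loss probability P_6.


ρ = λ/μ = 22.88/7.38 = 3.1003
P_K = (1−ρ)ρ^K/(1−ρ^(K+1)) = (-2.1003·887.969297)/(1 − 2752.945464)
= -1864.976167/-2751.945464 = 0.677694

Final: 0.677694


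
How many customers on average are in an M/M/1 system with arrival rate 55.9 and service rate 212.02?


ρ = λ/μ = 55.9/212.02 = 0.2637
L = ρ/(1−ρ) = 0.2637/(1 − 0.2637) = 0.2637/0.7363 = 0.3581

Final: 0.3581


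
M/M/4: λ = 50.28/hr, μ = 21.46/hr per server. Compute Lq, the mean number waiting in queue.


a = λ/μ = 2.3430; ρ = a/4 = 0.5857
P₀ = 0.088792
Lq = P₀·a^c·ρ / (c!·(1−ρ)²) = 0.088792·30.13438·0.5857/(24·0.17161)
= 0.38053

Final: 0.38053


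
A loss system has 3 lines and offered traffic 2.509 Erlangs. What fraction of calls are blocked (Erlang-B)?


B(c,a) = (a^c/c!) / Σ_{k=0}^{c} a^k/k!
a^3/3! = 2.632393
Σ terms (k=0..3): 1.00000 + 2.50900 + 3.14754 + 2.63239 = 9.288934
B = 2.632393/9.288934 = 0.283390

Final: 0.283390


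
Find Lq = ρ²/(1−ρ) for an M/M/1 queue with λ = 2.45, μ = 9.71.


ρ = 2.45/9.71 = 0.2523
Lq = ρ²/(1−ρ) = 0.06366/0.7477 = 0.08515

Final: 0.08515


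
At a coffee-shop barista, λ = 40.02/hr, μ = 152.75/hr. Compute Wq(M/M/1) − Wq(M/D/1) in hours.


ρ = 40.02/152.75 = 0.2620
Wq(M/M/1) = ρ/(μ−λ) = 0.2620/112.73 = 0.002324 hr
Wq(M/D/1) = ρ/(2(μ−λ)) = 0.001162 hr
Savings = 0.002324 − 0.001162 = 0.001162 hr

Final: 0.001162 hr


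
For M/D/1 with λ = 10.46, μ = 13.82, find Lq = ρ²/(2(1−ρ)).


ρ = 10.46/13.82 = 0.7569
M/D/1: Lq = ρ²/(2(1−ρ)) = 0.5729/(2·0.2431) = 1.17811

Final: 1.17811


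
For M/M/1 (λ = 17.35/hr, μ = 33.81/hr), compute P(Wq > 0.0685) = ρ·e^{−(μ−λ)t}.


ρ = 17.35/33.81 = 0.5132
P(Wq > t) = ρ·e^{−(μ−λ)t} = 0.5132·e^{−1.1275}
= 0.5132·0.323839 = 0.166182

Final: 0.166182


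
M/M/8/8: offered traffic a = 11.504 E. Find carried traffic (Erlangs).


B(8,11.504) = 0.403410 (Erlang-B)
Carried load = a(1 − B) = 11.504·(1 − 0.403410) = 11.504·0.596590 = 6.8632 E

Final: 6.8632 Erlangs


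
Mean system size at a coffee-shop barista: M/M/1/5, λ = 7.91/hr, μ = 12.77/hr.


ρ = 7.91/12.77 = 0.6194
L = ρ[1 − (K+1)ρ^K + Kρ^(K+1)] / [(1−ρ)(1−ρ^(K+1))]
Numerator: 0.6194·(1 − 6·0.091186 + 5·0.056482) = 0.455458
Denominator: (0.3806)·(0.943518) = 0.359083
L = 0.455458/0.359083 = 1.2684

Final: 1.2684


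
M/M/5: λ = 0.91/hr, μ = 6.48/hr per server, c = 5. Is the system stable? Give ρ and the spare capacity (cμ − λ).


Total capacity cμ = 5·6.48 = 32.40/hr
ρ = λ/(cμ) = 0.91/32.40 = 0.02809
Stable ⇔ ρ < 1: YES
Spare capacity = cμ − λ = 32.40 − 0.91 = 31.49/hr

Final: ρ = 0.02809; stable; margin = 31.49/hr


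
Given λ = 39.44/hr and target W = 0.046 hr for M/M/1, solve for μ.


W = 1/(μ−λ) ⇒ μ − λ = 1/W = 1/0.046 = 21.7391
μ = λ + 1/W = 39.44 + 21.7391 = 61.1791 per hr

Final: 61.1791 /hr


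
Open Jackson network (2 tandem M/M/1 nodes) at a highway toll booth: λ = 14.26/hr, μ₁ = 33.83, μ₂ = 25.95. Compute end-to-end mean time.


Each node sees arrival rate λ = 14.26/hr (tandem ⇒ throughput preserved).
W₁ = 1/(μ₁−λ) = 1/(33.83−14.26) = 0.05110 hr
W₂ = 1/(μ₂−λ) = 1/(25.95−14.26) = 0.08554 hr
W_total = W₁ + W₂ = 0.05110 + 0.08554 = 0.13664 hr

Final: 0.13664 hr


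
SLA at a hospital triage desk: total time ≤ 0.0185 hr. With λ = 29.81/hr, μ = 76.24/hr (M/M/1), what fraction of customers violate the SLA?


W ~ Exponential(μ−λ) for M/M/1.
μ − λ = 76.24 − 29.81 = 46.4300
P(W > t) = e^{−(μ−λ)t} = e^{−0.8590} = 0.423605

Final: 0.423605


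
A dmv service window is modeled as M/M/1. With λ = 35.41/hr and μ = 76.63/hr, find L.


ρ = λ/μ = 35.41/76.63 = 0.4621
L = ρ/(1−ρ) = 0.4621/(1 − 0.4621) = 0.4621/0.5379 = 0.8590

Final: 0.8590


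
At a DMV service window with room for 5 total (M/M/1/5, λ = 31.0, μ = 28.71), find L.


ρ = 31.0/28.71 = 1.0798
L = ρ[1 − (K+1)ρ^K + Kρ^(K+1)] / [(1−ρ)(1−ρ^(K+1))]
Numerator: 1.0798·(1 − 6·1.467718 + 5·1.584787) = 0.127014
Denominator: (-0.07976)·(-0.584787) = 0.046644
L = 0.127014/0.046644 = 2.7230

Final: 2.7230


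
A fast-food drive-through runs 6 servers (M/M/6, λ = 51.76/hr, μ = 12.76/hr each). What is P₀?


a = λ/μ = 51.76/12.76 = 4.0564; ρ = a/c = 0.6761
Σ_{k=0}^{5} a^k/k! (terms k=0..5) = 1.00000 + 4.05643 + 8.22730 + 11.12448 + 11.28140 + 9.15244 = 44.84204
Tail: a^6/(6!(1−ρ)) = 4455.14209/(720·0.3239) = 19.10202
P₀ = 1/(44.84204 + 19.10202) = 1/63.94406 = 0.015639

Final: 0.015639


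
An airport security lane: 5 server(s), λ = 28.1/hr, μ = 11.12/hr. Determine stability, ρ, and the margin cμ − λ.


Total capacity cμ = 5·11.12 = 55.60/hr
ρ = λ/(cμ) = 28.1/55.60 = 0.5054
Stable ⇔ ρ < 1: YES
Spare capacity = cμ − λ = 55.60 − 28.1 = 27.50/hr

Final: ρ = 0.5054; stable; margin = 27.50/hr


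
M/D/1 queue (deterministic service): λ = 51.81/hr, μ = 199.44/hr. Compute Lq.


ρ = 51.81/199.44 = 0.2598
M/D/1: Lq = ρ²/(2(1−ρ)) = 0.06748/(2·0.7402) = 0.04558

Final: 0.04558


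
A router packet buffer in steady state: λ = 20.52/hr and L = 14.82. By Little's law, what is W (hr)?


W = L/λ = 14.82/20.52 = 0.7222 hr

Final: 0.7222 hr


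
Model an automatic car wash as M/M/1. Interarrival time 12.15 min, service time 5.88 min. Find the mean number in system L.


λ = 60/12.15 = 4.9383 /hr
μ = 60/5.88 = 10.2041 /hr
ρ = λ/μ = 4.9383/10.2041 = 0.4840
L = ρ/(1−ρ) = 0.4840/0.5160 = 0.9378

Final: 0.9378


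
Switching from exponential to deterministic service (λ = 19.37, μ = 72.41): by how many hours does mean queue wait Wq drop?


ρ = 19.37/72.41 = 0.2675
Wq(M/M/1) = ρ/(μ−λ) = 0.2675/53.04 = 0.005043 hr
Wq(M/D/1) = ρ/(2(μ−λ)) = 0.002522 hr
Savings = 0.005043 − 0.002522 = 0.002522 hr

Final: 0.002522 hr


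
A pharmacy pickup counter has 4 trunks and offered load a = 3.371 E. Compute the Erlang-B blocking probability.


B(c,a) = (a^c/c!) / Σ_{k=0}^{c} a^k/k!
a^4/4! = 5.380514
Σ terms (k=0..4): 1.00000 + 3.37100 + 5.68182 + 6.38447 + 5.38051 = 21.817807
B = 5.380514/21.817807 = 0.246611

Final: 0.246611


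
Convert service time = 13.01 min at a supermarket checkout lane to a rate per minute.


μ = 1/(service time) in consistent units.
1 minute = 1 min, so μ = 1/13.01 = 0.07686 per minute

Final: 0.07686 /min


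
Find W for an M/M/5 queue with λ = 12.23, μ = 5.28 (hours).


a = 2.3163; ρ = 0.4633; P₀ = 0.097043
Lq = P₀·a^c·ρ/(c!(1−ρ)²) = 0.08670
Wq = Lq/λ = 0.08670/12.23 = 0.007089 hr
W = Wq + 1/μ = 0.007089 + 0.18939 = 0.19648 hr

Final: 0.19648 hr


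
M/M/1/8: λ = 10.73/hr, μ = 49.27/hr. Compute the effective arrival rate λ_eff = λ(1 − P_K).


ρ = 0.2178; P_K = (1−ρ)ρ^8/(1−ρ^9) = 0.000003958
λ_eff = λ(1 − P_K) = 10.73·(1 − 0.000003958) = 10.73·0.999996 = 10.7300 /hr

Final: 10.7300 /hr


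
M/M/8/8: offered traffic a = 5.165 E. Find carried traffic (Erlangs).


B(8,5.165) = 0.077954 (Erlang-B)
Carried load = a(1 − B) = 5.165·(1 − 0.077954) = 5.165·0.922046 = 4.7624 E

Final: 4.7624 Erlangs


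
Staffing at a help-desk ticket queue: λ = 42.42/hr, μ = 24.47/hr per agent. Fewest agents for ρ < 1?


Stability requires cμ > λ ⇔ c > λ/μ.
λ/μ = 42.42/24.47 = 1.7336
Minimum integer c = ⌊1.7336⌋ + 1 = 2
Check: 2·24.47 = 48.94 > 42.42, while 1·24.47 = 24.47 ≤ 42.42

Final: 2 servers


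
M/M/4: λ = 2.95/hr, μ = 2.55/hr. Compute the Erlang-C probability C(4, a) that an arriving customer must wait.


a = λ/μ = 1.1569; ρ = a/4 = 0.2892
P₀ = 0.313571 (from M/M/c formula)
C(c,a) = [a^c/(c!(1−ρ))]·P₀ = [1.79113/(24·0.7108)]·0.313571
= 0.10500·0.313571 = 0.032924

Final: 0.032924


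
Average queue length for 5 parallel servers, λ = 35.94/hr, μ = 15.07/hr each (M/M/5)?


a = λ/μ = 2.3849; ρ = a/5 = 0.4770
P₀ = 0.090363
Lq = P₀·a^c·ρ / (c!·(1−ρ)²) = 0.090363·77.14790·0.4770/(120·0.27356)
= 0.10129

Final: 0.10129


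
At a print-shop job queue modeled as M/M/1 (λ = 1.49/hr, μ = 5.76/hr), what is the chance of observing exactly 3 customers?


ρ = 1.49/5.76 = 0.2587
P_n = (1−ρ)·ρ^n = (1 − 0.2587)·0.2587^3 = 0.7413·0.017310 = 0.012832

Final: 0.012832


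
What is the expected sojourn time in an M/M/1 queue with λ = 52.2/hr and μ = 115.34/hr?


W = 1/(μ−λ) = 1/(115.34 − 52.2) = 1/63.14 = 0.01584 hr

Final: 0.01584 hr


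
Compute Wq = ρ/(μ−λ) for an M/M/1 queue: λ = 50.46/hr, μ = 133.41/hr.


ρ = 50.46/133.41 = 0.3782
Wq = ρ/(μ−λ) = 0.3782/(133.41 − 50.46) = 0.3782/82.95 = 0.004560 hr

Final: 0.004560 hr


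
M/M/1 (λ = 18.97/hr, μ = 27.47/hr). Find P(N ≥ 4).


ρ = 18.97/27.47 = 0.6906
P(N ≥ n) = ρ^n = 0.6906^4 = 0.227423

Final: 0.227423


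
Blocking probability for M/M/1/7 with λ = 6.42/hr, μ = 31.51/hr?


ρ = λ/μ = 6.42/31.51 = 0.2037
P_K = (1−ρ)ρ^K/(1−ρ^(K+1)) = (0.7963·0.00001457)/(1 − 0.000002970)
= 0.00001161/0.999997 = 0.00001161

Final: 0.00001161


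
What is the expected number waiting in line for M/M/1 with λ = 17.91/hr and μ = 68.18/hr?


ρ = 17.91/68.18 = 0.2627
Lq = ρ²/(1−ρ) = 0.06900/0.7373 = 0.09359

Final: 0.09359


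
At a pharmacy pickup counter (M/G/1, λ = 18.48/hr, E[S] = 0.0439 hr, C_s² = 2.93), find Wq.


ρ = λ·E[S] = 18.48·0.0439 = 0.8113
E[S²] = E[S]²(1+C_s²) = 0.0439²·(1+2.93) = 0.007574
Wq = λ·E[S²]/(2(1−ρ)) = 18.48·0.007574/(2·0.1887) = 0.37081 hr

Final: 0.37081 hr


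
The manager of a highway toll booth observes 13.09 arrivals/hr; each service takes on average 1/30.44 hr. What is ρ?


ρ = λ/μ = 13.09/30.44 = 0.4300

Final: 0.4300


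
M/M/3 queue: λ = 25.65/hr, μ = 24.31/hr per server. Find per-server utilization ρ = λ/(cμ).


ρ = λ/(cμ) = 25.65/(3·24.31) = 25.65/72.93 = 0.3517

Final: 0.3517


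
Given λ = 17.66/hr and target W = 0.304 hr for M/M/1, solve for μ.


W = 1/(μ−λ) ⇒ μ − λ = 1/W = 1/0.304 = 3.2895
μ = λ + 1/W = 17.66 + 3.2895 = 20.9495 per hr

Final: 20.9495 /hr


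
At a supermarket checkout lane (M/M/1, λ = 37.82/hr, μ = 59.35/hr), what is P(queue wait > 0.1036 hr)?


ρ = 37.82/59.35 = 0.6372
P(Wq > t) = ρ·e^{−(μ−λ)t} = 0.6372·e^{−2.2305}
= 0.6372·0.107474 = 0.068486

Final: 0.068486


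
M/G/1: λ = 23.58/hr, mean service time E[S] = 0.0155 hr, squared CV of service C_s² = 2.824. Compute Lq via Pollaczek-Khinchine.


ρ = λ·E[S] = 23.58·0.0155 = 0.3655
Lq = ρ²(1+C_s²)/(2(1−ρ)) = 0.1336·(1+2.824)/(2·0.6345)
= 0.1336·3.8240/1.2690 = 0.40253

Final: 0.40253


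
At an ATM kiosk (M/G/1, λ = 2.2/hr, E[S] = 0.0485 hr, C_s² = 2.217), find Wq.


ρ = λ·E[S] = 2.2·0.0485 = 0.1067
E[S²] = E[S]²(1+C_s²) = 0.0485²·(1+2.217) = 0.007567
Wq = λ·E[S²]/(2(1−ρ)) = 2.2·0.007567/(2·0.8933) = 0.009318 hr

Final: 0.009318 hr


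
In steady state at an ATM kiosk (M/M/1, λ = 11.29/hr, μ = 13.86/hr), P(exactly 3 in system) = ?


ρ = 11.29/13.86 = 0.8146
P_n = (1−ρ)·ρ^n = (1 − 0.8146)·0.8146^3 = 0.1854·0.540496 = 0.100222

Final: 0.100222


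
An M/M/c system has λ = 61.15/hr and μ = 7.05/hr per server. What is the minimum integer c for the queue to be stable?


Stability requires cμ > λ ⇔ c > λ/μ.
λ/μ = 61.15/7.05 = 8.6738
Minimum integer c = ⌊8.6738⌋ + 1 = 9
Check: 9·7.05 = 63.45 > 61.15, while 8·7.05 = 56.40 ≤ 61.15

Final: 9 servers


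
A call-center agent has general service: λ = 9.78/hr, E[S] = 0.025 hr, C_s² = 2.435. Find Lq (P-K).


ρ = λ·E[S] = 9.78·0.025 = 0.2445
Lq = ρ²(1+C_s²)/(2(1−ρ)) = 0.05978·(1+2.435)/(2·0.7555)
= 0.05978·3.4350/1.5110 = 0.13590

Final: 0.13590


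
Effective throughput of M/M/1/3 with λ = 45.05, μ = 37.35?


ρ = 1.2062; P_K = (1−ρ)ρ^3/(1−ρ^4) = 0.324009
λ_eff = λ(1 − P_K) = 45.05·(1 − 0.324009) = 45.05·0.675991 = 30.4534 /hr

Final: 30.4534 /hr


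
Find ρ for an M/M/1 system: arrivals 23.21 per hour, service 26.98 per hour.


ρ = λ/μ = 23.21/26.98 = 0.8603

Final: 0.8603


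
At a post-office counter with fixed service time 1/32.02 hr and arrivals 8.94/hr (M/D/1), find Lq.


ρ = 8.94/32.02 = 0.2792
M/D/1: Lq = ρ²/(2(1−ρ)) = 0.07795/(2·0.7208) = 0.05407

Final: 0.05407


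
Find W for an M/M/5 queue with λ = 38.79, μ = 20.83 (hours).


a = 1.8622; ρ = 0.3724; P₀ = 0.154537
Lq = P₀·a^c·ρ/(c!(1−ρ)²) = 0.02727
Wq = Lq/λ = 0.02727/38.79 = 0.0007031 hr
W = Wq + 1/μ = 0.0007031 + 0.04801 = 0.04871 hr

Final: 0.04871 hr


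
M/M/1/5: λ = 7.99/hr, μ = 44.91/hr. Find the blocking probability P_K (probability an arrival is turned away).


ρ = λ/μ = 7.99/44.91 = 0.1779
P_K = (1−ρ)ρ^K/(1−ρ^(K+1)) = (0.8221·0.0001782)/(1 − 0.00003171)
= 0.0001465/0.999968 = 0.0001465

Final: 0.0001465


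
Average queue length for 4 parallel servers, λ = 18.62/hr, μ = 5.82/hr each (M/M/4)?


a = λ/μ = 3.1993; ρ = a/4 = 0.7998
P₀ = 0.027335
Lq = P₀·a^c·ρ / (c!·(1−ρ)²) = 0.027335·104.76755·0.7998/(24·0.04007)
= 2.38193

Final: 2.38193


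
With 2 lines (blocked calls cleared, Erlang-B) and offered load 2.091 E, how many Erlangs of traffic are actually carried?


B(2,2.091) = 0.414266 (Erlang-B)
Carried load = a(1 − B) = 2.091·(1 − 0.414266) = 2.091·0.585734 = 1.2248 E

Final: 1.2248 Erlangs


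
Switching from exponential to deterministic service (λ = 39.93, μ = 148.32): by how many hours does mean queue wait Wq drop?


ρ = 39.93/148.32 = 0.2692
Wq(M/M/1) = ρ/(μ−λ) = 0.2692/108.39 = 0.002484 hr
Wq(M/D/1) = ρ/(2(μ−λ)) = 0.001242 hr
Savings = 0.002484 − 0.001242 = 0.001242 hr

Final: 0.001242 hr


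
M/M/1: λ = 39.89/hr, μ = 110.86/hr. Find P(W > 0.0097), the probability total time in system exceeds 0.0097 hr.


W ~ Exponential(μ−λ) for M/M/1.
μ − λ = 110.86 − 39.89 = 70.9700
P(W > t) = e^{−(μ−λ)t} = e^{−0.6884} = 0.502375

Final: 0.502375


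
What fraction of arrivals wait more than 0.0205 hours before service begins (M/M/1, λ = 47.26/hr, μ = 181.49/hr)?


ρ = 47.26/181.49 = 0.2604
P(Wq > t) = ρ·e^{−(μ−λ)t} = 0.2604·e^{−2.7517}
= 0.2604·0.063818 = 0.016618

Final: 0.016618


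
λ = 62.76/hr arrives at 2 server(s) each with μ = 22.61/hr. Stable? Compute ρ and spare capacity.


Total capacity cμ = 2·22.61 = 45.22/hr
ρ = λ/(cμ) = 62.76/45.22 = 1.3879
Stable ⇔ ρ < 1: NO
Spare capacity = cμ − λ = 45.22 − 62.76 = -17.54/hr

Final: ρ = 1.3879; unstable; margin = -17.54/hr


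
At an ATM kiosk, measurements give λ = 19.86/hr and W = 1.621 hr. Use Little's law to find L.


L = λW = 19.86·1.621 = 32.1931

Final: 32.1931


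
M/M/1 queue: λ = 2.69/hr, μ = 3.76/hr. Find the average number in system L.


ρ = λ/μ = 2.69/3.76 = 0.7154
L = ρ/(1−ρ) = 0.7154/(1 − 0.7154) = 0.7154/0.2846 = 2.5140

Final: 2.5140


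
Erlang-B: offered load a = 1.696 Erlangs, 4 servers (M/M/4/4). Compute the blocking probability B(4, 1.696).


B(c,a) = (a^c/c!) / Σ_{k=0}^{c} a^k/k!
a^4/4! = 0.344740
Σ terms (k=0..4): 1.00000 + 1.69600 + 1.43821 + 0.81307 + 0.34474 = 5.292015
B = 0.344740/5.292015 = 0.065143

Final: 0.065143


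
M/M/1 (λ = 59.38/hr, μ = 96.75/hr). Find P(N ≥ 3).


ρ = 59.38/96.75 = 0.6137
P(N ≥ n) = ρ^n = 0.6137^3 = 0.231189

Final: 0.231189


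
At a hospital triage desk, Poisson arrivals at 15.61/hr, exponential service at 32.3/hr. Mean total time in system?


W = 1/(μ−λ) = 1/(32.3 − 15.61) = 1/16.69 = 0.05992 hr

Final: 0.05992 hr


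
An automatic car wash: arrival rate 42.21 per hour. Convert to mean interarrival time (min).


Mean interarrival time = 1/λ = 1/42.21 hour = 0.02369 hour
In minutes: 0.02369 × 60 = 1.4215 min

Final: 1.4215 min


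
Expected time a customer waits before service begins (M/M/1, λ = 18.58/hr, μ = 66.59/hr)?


ρ = 18.58/66.59 = 0.2790
Wq = ρ/(μ−λ) = 0.2790/(66.59 − 18.58) = 0.2790/48.01 = 0.005812 hr

Final: 0.005812 hr


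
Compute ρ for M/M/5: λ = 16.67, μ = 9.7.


ρ = λ/(cμ) = 16.67/(5·9.7) = 16.67/48.50 = 0.3437

Final: 0.3437


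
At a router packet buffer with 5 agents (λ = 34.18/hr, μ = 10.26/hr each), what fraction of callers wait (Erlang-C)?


a = λ/μ = 3.3314; ρ = a/5 = 0.6663
P₀ = 0.031826 (from M/M/c formula)
C(c,a) = [a^c/(c!(1−ρ))]·P₀ = [410.32076/(120·0.3337)]·0.031826
= 10.24604·0.031826 = 0.326094

Final: 0.326094


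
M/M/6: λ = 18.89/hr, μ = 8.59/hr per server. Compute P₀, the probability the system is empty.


a = λ/μ = 18.89/8.59 = 2.1991; ρ = a/c = 0.3665
Σ_{k=0}^{5} a^k/k! (terms k=0..5) = 1.00000 + 2.19907 + 2.41795 + 1.77241 + 0.97441 + 0.42856 = 8.79241
Tail: a^6/(6!(1−ρ)) = 113.09223/(720·0.6335) = 0.24795
P₀ = 1/(8.79241 + 0.24795) = 1/9.04036 = 0.110615

Final: 0.110615


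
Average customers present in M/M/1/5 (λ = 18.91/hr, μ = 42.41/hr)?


ρ = 18.91/42.41 = 0.4459
L = ρ[1 − (K+1)ρ^K + Kρ^(K+1)] / [(1−ρ)(1−ρ^(K+1))]
Numerator: 0.4459·(1 − 6·0.017624 + 5·0.007858) = 0.416254
Denominator: (0.5541)·(0.992142) = 0.549760
L = 0.416254/0.549760 = 0.7572

Final: 0.7572


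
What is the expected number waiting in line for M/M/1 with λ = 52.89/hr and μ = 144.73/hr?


ρ = 52.89/144.73 = 0.3654
Lq = ρ²/(1−ρ) = 0.1335/0.6346 = 0.2105

Final: 0.2105


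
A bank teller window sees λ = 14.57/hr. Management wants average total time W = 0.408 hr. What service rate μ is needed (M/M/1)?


W = 1/(μ−λ) ⇒ μ − λ = 1/W = 1/0.408 = 2.4510
μ = λ + 1/W = 14.57 + 2.4510 = 17.0210 per hr

Final: 17.0210 /hr


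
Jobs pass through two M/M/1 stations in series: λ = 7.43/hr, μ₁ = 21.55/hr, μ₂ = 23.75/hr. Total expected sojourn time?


Each node sees arrival rate λ = 7.43/hr (tandem ⇒ throughput preserved).
W₁ = 1/(μ₁−λ) = 1/(21.55−7.43) = 0.07082 hr
W₂ = 1/(μ₂−λ) = 1/(23.75−7.43) = 0.06127 hr
W_total = W₁ + W₂ = 0.07082 + 0.06127 = 0.13210 hr

Final: 0.13210 hr


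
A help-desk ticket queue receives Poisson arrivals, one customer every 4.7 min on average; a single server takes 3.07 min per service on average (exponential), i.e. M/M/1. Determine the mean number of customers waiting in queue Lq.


λ = 60/4.7 = 12.7660 /hr
μ = 60/3.07 = 19.5440 /hr
ρ = λ/μ = 12.7660/19.5440 = 0.6532
Lq = ρ²/(1−ρ) = 0.4267/0.3468 = 1.2302

Final: 1.2302


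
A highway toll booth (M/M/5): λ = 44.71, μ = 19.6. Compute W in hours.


a = 2.2811; ρ = 0.4562; P₀ = 0.100645
Lq = P₀·a^c·ρ/(c!(1−ρ)²) = 0.07993
Wq = Lq/λ = 0.07993/44.71 = 0.001788 hr
W = Wq + 1/μ = 0.001788 + 0.05102 = 0.05281 hr

Final: 0.05281 hr


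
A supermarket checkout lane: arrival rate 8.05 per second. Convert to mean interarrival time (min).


Mean interarrival time = 1/λ = 1/8.05 second = 0.12422 second
In minutes: 0.12422 × 0.0166667 = 0.002070 min

Final: 0.002070 min


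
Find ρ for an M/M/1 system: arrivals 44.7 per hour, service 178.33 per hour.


ρ = λ/μ = 44.7/178.33 = 0.2507

Final: 0.2507


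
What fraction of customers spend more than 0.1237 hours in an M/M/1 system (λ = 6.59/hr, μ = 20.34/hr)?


W ~ Exponential(μ−λ) for M/M/1.
μ − λ = 20.34 − 6.59 = 13.7500
P(W > t) = e^{−(μ−λ)t} = e^{−1.7009} = 0.182524

Final: 0.182524


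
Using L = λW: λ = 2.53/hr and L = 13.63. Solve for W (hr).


W = L/λ = 13.63/2.53 = 5.3874 hr

Final: 5.3874 hr


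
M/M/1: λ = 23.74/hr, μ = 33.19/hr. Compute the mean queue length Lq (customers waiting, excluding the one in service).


ρ = 23.74/33.19 = 0.7153
Lq = ρ²/(1−ρ) = 0.5116/0.2847 = 1.7969

Final: 1.7969


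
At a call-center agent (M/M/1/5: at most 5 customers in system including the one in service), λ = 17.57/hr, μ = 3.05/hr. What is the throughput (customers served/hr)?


ρ = 5.7607; P_K = (1−ρ)ρ^5/(1−ρ^6) = 0.826431
λ_eff = λ(1 − P_K) = 17.57·(1 − 0.826431) = 17.57·0.173569 = 3.0496 /hr

Final: 3.0496 /hr


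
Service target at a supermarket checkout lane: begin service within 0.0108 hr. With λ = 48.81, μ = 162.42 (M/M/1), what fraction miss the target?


ρ = 48.81/162.42 = 0.3005
P(Wq > t) = ρ·e^{−(μ−λ)t} = 0.3005·e^{−1.2270}
= 0.3005·0.293174 = 0.088104

Final: 0.088104


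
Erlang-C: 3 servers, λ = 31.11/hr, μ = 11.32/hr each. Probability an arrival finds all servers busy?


a = λ/μ = 2.7482; ρ = a/3 = 0.9161
P₀ = 0.020514 (from M/M/c formula)
C(c,a) = [a^c/(c!(1−ρ))]·P₀ = [20.75682/(6·0.08392)]·0.020514
= 41.22231·0.020514 = 0.845639

Final: 0.845639


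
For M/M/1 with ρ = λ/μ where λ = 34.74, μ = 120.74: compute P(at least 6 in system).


ρ = 34.74/120.74 = 0.2877
P(N ≥ n) = ρ^n = 0.2877^6 = 0.0005674

Final: 0.0005674


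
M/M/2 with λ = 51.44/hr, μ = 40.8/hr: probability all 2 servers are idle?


a = λ/μ = 51.44/40.8 = 1.2608; ρ = a/c = 0.6304
Σ_{k=0}^{1} a^k/k! (terms k=0..1) = 1.00000 + 1.26078 = 2.26078
Tail: a^2/(2!(1−ρ)) = 1.58958/(2·0.3696) = 2.15036
P₀ = 1/(2.26078 + 2.15036) = 1/4.41114 = 0.226699

Final: 0.226699


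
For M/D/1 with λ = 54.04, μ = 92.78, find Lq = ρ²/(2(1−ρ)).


ρ = 54.04/92.78 = 0.5825
M/D/1: Lq = ρ²/(2(1−ρ)) = 0.3393/(2·0.4175) = 0.40624

Final: 0.40624


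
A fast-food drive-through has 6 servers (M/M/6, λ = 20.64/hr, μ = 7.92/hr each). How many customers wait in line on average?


a = λ/μ = 2.6061; ρ = a/6 = 0.4343
P₀ = 0.073290
Lq = P₀·a^c·ρ / (c!·(1−ρ)²) = 0.073290·313.26153·0.4343/(720·0.31997)
= 0.04329

Final: 0.04329


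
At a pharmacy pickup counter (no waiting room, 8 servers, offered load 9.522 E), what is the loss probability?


B(c,a) = (a^c/c!) / Σ_{k=0}^{c} a^k/k!
a^8/8! = 1676.119172
Σ terms (k=0..8): 1.00000 + 9.52200 + 45.33424 + 143.89088 + 342.53225 + 652.31842 + 1035.22933 + 1408.20766 + 1676.11917 = 5314.153954
B = 1676.119172/5314.153954 = 0.315407

Final: 0.315407


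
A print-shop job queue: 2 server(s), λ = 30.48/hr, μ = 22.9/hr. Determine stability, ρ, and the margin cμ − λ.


Total capacity cμ = 2·22.9 = 45.80/hr
ρ = λ/(cμ) = 30.48/45.80 = 0.6655
Stable ⇔ ρ < 1: YES
Spare capacity = cμ − λ = 45.80 − 30.48 = 15.32/hr

Final: ρ = 0.6655; stable; margin = 15.32/hr


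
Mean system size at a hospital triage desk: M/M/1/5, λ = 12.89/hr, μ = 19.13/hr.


ρ = 12.89/19.13 = 0.6738
L = ρ[1 − (K+1)ρ^K + Kρ^(K+1)] / [(1−ρ)(1−ρ^(K+1))]
Numerator: 0.6738·(1 − 6·0.138896 + 5·0.093590) = 0.427582
Denominator: (0.3262)·(0.906410) = 0.295661
L = 0.427582/0.295661 = 1.4462

Final: 1.4462


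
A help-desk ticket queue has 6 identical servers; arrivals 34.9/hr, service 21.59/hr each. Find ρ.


ρ = λ/(cμ) = 34.9/(6·21.59) = 34.9/129.54 = 0.2694

Final: 0.2694


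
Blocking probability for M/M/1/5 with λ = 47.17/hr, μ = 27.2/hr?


ρ = λ/μ = 47.17/27.2 = 1.7342
P_K = (1−ρ)ρ^K/(1−ρ^(K+1)) = (-0.7342·15.685012)/(1 − 27.200810)
= -11.515798/-26.200810 = 0.439521

Final: 0.439521


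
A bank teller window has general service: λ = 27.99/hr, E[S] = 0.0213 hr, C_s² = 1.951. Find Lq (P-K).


ρ = λ·E[S] = 27.99·0.0213 = 0.5962
Lq = ρ²(1+C_s²)/(2(1−ρ)) = 0.3554·(1+1.951)/(2·0.4038)
= 0.3554·2.9510/0.8076 = 1.29875

Final: 1.29875


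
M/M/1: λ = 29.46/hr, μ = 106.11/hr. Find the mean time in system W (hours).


W = 1/(μ−λ) = 1/(106.11 − 29.46) = 1/76.65 = 0.01305 hr

Final: 0.01305 hr


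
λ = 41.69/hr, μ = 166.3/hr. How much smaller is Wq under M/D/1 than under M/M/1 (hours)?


ρ = 41.69/166.3 = 0.2507
Wq(M/M/1) = ρ/(μ−λ) = 0.2507/124.61 = 0.002012 hr
Wq(M/D/1) = ρ/(2(μ−λ)) = 0.001006 hr
Savings = 0.002012 − 0.001006 = 0.001006 hr

Final: 0.001006 hr


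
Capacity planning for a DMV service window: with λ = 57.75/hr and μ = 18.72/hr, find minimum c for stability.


Stability requires cμ > λ ⇔ c > λ/μ.
λ/μ = 57.75/18.72 = 3.0849
Minimum integer c = ⌊3.0849⌋ + 1 = 4
Check: 4·18.72 = 74.88 > 57.75, while 3·18.72 = 56.16 ≤ 57.75

Final: 4 servers


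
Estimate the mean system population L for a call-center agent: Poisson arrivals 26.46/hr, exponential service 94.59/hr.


ρ = λ/μ = 26.46/94.59 = 0.2797
L = ρ/(1−ρ) = 0.2797/(1 − 0.2797) = 0.2797/0.7203 = 0.3884

Final: 0.3884


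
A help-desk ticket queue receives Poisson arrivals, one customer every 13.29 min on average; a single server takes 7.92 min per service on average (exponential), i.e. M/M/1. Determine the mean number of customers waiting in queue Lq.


λ = 60/13.29 = 4.5147 /hr
μ = 60/7.92 = 7.5758 /hr
ρ = λ/μ = 4.5147/7.5758 = 0.5959
Lq = ρ²/(1−ρ) = 0.3551/0.4041 = 0.8789

Final: 0.8789


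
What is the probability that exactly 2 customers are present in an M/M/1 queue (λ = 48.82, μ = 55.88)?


ρ = 48.82/55.88 = 0.8737
P_n = (1−ρ)·ρ^n = (1 − 0.8737)·0.8737^2 = 0.1263·0.763278 = 0.096434

Final: 0.096434


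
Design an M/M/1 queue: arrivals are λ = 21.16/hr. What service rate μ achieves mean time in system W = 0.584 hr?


W = 1/(μ−λ) ⇒ μ − λ = 1/W = 1/0.584 = 1.7123
μ = λ + 1/W = 21.16 + 1.7123 = 22.8723 per hr

Final: 22.8723 /hr


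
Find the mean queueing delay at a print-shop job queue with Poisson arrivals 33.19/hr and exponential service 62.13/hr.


ρ = 33.19/62.13 = 0.5342
Wq = ρ/(μ−λ) = 0.5342/(62.13 − 33.19) = 0.5342/28.94 = 0.01846 hr

Final: 0.01846 hr


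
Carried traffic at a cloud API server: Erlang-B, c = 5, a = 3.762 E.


B(5,3.762) = 0.177698 (Erlang-B)
Carried load = a(1 − B) = 3.762·(1 − 0.177698) = 3.762·0.822302 = 3.0935 E

Final: 3.0935 Erlangs


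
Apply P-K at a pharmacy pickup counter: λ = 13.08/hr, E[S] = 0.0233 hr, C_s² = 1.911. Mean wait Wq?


ρ = λ·E[S] = 13.08·0.0233 = 0.3048
E[S²] = E[S]²(1+C_s²) = 0.0233²·(1+1.911) = 0.001580
Wq = λ·E[S²]/(2(1−ρ)) = 13.08·0.001580/(2·0.6952) = 0.01487 hr

Final: 0.01487 hr


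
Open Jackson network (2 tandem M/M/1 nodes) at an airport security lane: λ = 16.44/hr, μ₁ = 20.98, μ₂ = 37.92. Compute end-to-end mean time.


Each node sees arrival rate λ = 16.44/hr (tandem ⇒ throughput preserved).
W₁ = 1/(μ₁−λ) = 1/(20.98−16.44) = 0.22026 hr
W₂ = 1/(μ₂−λ) = 1/(37.92−16.44) = 0.04655 hr
W_total = W₁ + W₂ = 0.22026 + 0.04655 = 0.26682 hr

Final: 0.26682 hr


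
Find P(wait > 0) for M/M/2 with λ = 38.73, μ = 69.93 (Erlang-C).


a = λ/μ = 0.5538; ρ = a/2 = 0.2769
P₀ = 0.566269 (from M/M/c formula)
C(c,a) = [a^c/(c!(1−ρ))]·P₀ = [0.30674/(2·0.7231)]·0.566269
= 0.21211·0.566269 = 0.120109

Final: 0.120109


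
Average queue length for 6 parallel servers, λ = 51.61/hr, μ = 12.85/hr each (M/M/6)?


a = λ/μ = 4.0163; ρ = a/6 = 0.6694
P₀ = 0.016376
Lq = P₀·a^c·ρ / (c!·(1−ρ)²) = 0.016376·4197.43895·0.6694/(720·0.10930)
= 0.58467

Final: 0.58467


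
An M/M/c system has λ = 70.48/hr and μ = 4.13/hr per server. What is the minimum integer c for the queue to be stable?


Stability requires cμ > λ ⇔ c > λ/μ.
λ/μ = 70.48/4.13 = 17.0654
Minimum integer c = ⌊17.0654⌋ + 1 = 18
Check: 18·4.13 = 74.34 > 70.48, while 17·4.13 = 70.21 ≤ 70.48

Final: 18 servers


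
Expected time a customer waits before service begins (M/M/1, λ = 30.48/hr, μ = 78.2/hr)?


ρ = 30.48/78.2 = 0.3898
Wq = ρ/(μ−λ) = 0.3898/(78.2 − 30.48) = 0.3898/47.72 = 0.008168 hr

Final: 0.008168 hr


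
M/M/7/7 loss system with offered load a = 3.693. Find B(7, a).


B(c,a) = (a^c/c!) / Σ_{k=0}^{c} a^k/k!
a^7/7! = 1.858766
Σ terms (k=0..7): 1.00000 + 3.69300 + 6.81912 + 8.39434 + 7.75008 + 5.72421 + 3.52325 + 1.85877 = 38.762764
B = 1.858766/38.762764 = 0.047952

Final: 0.047952


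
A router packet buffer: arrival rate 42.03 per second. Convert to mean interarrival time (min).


Mean interarrival time = 1/λ = 1/42.03 second = 0.02379 second
In minutes: 0.02379 × 0.0166667 = 0.0003965 min

Final: 0.0003965 min


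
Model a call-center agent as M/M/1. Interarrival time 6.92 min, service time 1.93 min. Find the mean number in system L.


λ = 60/6.92 = 8.6705 /hr
μ = 60/1.93 = 31.0881 /hr
ρ = λ/μ = 8.6705/31.0881 = 0.2789
L = ρ/(1−ρ) = 0.2789/0.7211 = 0.3868

Final: 0.3868


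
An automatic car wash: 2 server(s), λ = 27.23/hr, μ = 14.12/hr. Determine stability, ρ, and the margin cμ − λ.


Total capacity cμ = 2·14.12 = 28.24/hr
ρ = λ/(cμ) = 27.23/28.24 = 0.9642
Stable ⇔ ρ < 1: YES
Spare capacity = cμ − λ = 28.24 − 27.23 = 1.01/hr

Final: ρ = 0.9642; stable; margin = 1.01/hr


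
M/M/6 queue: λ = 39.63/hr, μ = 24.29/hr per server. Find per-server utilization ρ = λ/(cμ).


ρ = λ/(cμ) = 39.63/(6·24.29) = 39.63/145.74 = 0.2719

Final: 0.2719


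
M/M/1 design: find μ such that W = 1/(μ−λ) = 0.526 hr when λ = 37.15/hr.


W = 1/(μ−λ) ⇒ μ − λ = 1/W = 1/0.526 = 1.9011
μ = λ + 1/W = 37.15 + 1.9011 = 39.0511 per hr

Final: 39.0511 /hr


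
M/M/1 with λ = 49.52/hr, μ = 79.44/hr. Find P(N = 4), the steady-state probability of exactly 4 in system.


ρ = 49.52/79.44 = 0.6234
P_n = (1−ρ)·ρ^n = (1 − 0.6234)·0.6234^4 = 0.3766·0.150996 = 0.056871

Final: 0.056871


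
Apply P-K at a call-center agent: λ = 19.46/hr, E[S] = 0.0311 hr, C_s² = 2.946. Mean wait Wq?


ρ = λ·E[S] = 19.46·0.0311 = 0.6052
E[S²] = E[S]²(1+C_s²) = 0.0311²·(1+2.946) = 0.003817
Wq = λ·E[S²]/(2(1−ρ)) = 19.46·0.003817/(2·0.3948) = 0.09406 hr

Final: 0.09406 hr


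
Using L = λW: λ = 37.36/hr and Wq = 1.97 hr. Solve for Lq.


Lq = λWq = 37.36·1.97 = 73.5992

Final: 73.5992


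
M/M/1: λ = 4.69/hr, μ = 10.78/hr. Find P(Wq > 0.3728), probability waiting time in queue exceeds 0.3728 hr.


ρ = 4.69/10.78 = 0.4351
P(Wq > t) = ρ·e^{−(μ−λ)t} = 0.4351·e^{−2.2704}
= 0.4351·0.103276 = 0.044932

Final: 0.044932


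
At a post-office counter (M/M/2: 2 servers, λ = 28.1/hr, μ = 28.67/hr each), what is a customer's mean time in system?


a = 0.9801; ρ = 0.4901; P₀ = 0.342228
Lq = P₀·a^c·ρ/(c!(1−ρ)²) = 0.30978
Wq = Lq/λ = 0.30978/28.1 = 0.01102 hr
W = Wq + 1/μ = 0.01102 + 0.03488 = 0.04590 hr

Final: 0.04590 hr


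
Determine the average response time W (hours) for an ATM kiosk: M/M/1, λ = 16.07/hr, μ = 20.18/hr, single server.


W = 1/(μ−λ) = 1/(20.18 − 16.07) = 1/4.11 = 0.2433 hr

Final: 0.2433 hr


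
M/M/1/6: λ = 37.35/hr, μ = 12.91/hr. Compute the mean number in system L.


ρ = 37.35/12.91 = 2.8931
L = ρ[1 − (K+1)ρ^K + Kρ^(K+1)] / [(1−ρ)(1−ρ^(K+1))]
Numerator: 2.8931·(1 − 7·586.389498 + 6·1696.487044) = 17576.186083
Denominator: (-1.8931)·(-1695.487044) = 3209.736897
L = 17576.186083/3209.736897 = 5.4759

Final: 5.4759


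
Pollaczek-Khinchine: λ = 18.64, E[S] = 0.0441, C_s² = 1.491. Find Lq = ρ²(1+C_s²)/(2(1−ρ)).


ρ = λ·E[S] = 18.64·0.0441 = 0.8220
Lq = ρ²(1+C_s²)/(2(1−ρ)) = 0.6757·(1+1.491)/(2·0.1780)
= 0.6757·2.4910/0.3560 = 4.72880

Final: 4.72880


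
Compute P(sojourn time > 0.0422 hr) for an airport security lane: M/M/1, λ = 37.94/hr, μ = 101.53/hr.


W ~ Exponential(μ−λ) for M/M/1.
μ − λ = 101.53 − 37.94 = 63.5900
P(W > t) = e^{−(μ−λ)t} = e^{−2.6835} = 0.068324

Final: 0.068324


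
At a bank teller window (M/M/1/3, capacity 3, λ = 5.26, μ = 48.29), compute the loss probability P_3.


ρ = λ/μ = 5.26/48.29 = 0.1089
P_K = (1−ρ)ρ^K/(1−ρ^(K+1)) = (0.8911·0.001292)/(1 − 0.0001408)
= 0.001152/0.999859 = 0.001152

Final: 0.001152


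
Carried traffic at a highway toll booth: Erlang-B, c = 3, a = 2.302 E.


B(3,2.302) = 0.254627 (Erlang-B)
Carried load = a(1 − B) = 2.302·(1 − 0.254627) = 2.302·0.745373 = 1.7158 E

Final: 1.7158 Erlangs


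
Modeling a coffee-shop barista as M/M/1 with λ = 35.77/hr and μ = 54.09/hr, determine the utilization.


ρ = λ/μ = 35.77/54.09 = 0.6613

Final: 0.6613


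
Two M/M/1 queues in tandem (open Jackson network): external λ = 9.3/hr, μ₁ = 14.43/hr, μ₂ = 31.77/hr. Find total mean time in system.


Each node sees arrival rate λ = 9.3/hr (tandem ⇒ throughput preserved).
W₁ = 1/(μ₁−λ) = 1/(14.43−9.3) = 0.19493 hr
W₂ = 1/(μ₂−λ) = 1/(31.77−9.3) = 0.04450 hr
W_total = W₁ + W₂ = 0.19493 + 0.04450 = 0.23944 hr

Final: 0.23944 hr


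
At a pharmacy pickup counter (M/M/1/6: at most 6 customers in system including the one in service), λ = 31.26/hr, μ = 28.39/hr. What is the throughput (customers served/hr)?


ρ = 1.1011; P_K = (1−ρ)ρ^6/(1−ρ^7) = 0.187218
λ_eff = λ(1 − P_K) = 31.26·(1 − 0.187218) = 31.26·0.812782 = 25.4076 /hr

Final: 25.4076 /hr


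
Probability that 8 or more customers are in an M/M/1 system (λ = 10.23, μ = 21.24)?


ρ = 10.23/21.24 = 0.4816
P(N ≥ n) = ρ^n = 0.4816^8 = 0.002896

Final: 0.002896


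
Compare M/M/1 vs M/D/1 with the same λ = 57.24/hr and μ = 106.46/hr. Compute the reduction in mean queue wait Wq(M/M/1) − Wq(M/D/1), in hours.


ρ = 57.24/106.46 = 0.5377
Wq(M/M/1) = ρ/(μ−λ) = 0.5377/49.22 = 0.01092 hr
Wq(M/D/1) = ρ/(2(μ−λ)) = 0.005462 hr
Savings = 0.01092 − 0.005462 = 0.005462 hr

Final: 0.005462 hr


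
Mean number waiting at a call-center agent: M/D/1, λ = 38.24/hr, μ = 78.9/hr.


ρ = 38.24/78.9 = 0.4847
M/D/1: Lq = ρ²/(2(1−ρ)) = 0.2349/(2·0.5153) = 0.22791

Final: 0.22791


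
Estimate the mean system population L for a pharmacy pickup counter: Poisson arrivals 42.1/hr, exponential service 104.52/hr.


ρ = λ/μ = 42.1/104.52 = 0.4028
L = ρ/(1−ρ) = 0.4028/(1 − 0.4028) = 0.4028/0.5972 = 0.6745

Final: 0.6745


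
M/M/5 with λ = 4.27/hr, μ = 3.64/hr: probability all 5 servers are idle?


a = λ/μ = 4.27/3.64 = 1.1731; ρ = a/c = 0.2346
Σ_{k=0}^{4} a^k/k! (terms k=0..4) = 1.00000 + 1.17308 + 0.68805 + 0.26905 + 0.07890 = 3.20908
Tail: a^5/(5!(1−ρ)) = 2.22143/(120·0.7654) = 0.02419
P₀ = 1/(3.20908 + 0.02419) = 1/3.23327 = 0.309285

Final: 0.309285


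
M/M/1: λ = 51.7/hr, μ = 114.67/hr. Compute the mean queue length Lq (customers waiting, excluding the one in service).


ρ = 51.7/114.67 = 0.4509
Lq = ρ²/(1−ρ) = 0.2033/0.5491 = 0.3702

Final: 0.3702


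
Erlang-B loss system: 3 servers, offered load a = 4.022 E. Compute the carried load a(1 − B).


B(3,4.022) = 0.452688 (Erlang-B)
Carried load = a(1 − B) = 4.022·(1 − 0.452688) = 4.022·0.547312 = 2.2013 E

Final: 2.2013 Erlangs


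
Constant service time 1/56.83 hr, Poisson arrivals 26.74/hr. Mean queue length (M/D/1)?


ρ = 26.74/56.83 = 0.4705
M/D/1: Lq = ρ²/(2(1−ρ)) = 0.2214/(2·0.5295) = 0.20907

Final: 0.20907


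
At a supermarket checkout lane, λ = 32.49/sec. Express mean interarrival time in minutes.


Mean interarrival time = 1/λ = 1/32.49 second = 0.03078 second
In minutes: 0.03078 × 0.0166667 = 0.0005130 min

Final: 0.0005130 min


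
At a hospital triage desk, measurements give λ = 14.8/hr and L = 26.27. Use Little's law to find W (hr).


W = L/λ = 26.27/14.8 = 1.7750 hr

Final: 1.7750 hr


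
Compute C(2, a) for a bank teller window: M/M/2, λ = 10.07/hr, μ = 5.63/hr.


a = λ/μ = 1.7886; ρ = a/2 = 0.8943
P₀ = 0.055790 (from M/M/c formula)
C(c,a) = [a^c/(c!(1−ρ))]·P₀ = [3.19921/(2·0.1057)]·0.055790
= 15.13574·0.055790 = 0.844422

Final: 0.844422


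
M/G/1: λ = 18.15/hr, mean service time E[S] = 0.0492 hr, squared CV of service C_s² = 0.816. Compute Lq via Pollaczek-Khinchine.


ρ = λ·E[S] = 18.15·0.0492 = 0.8930
Lq = ρ²(1+C_s²)/(2(1−ρ)) = 0.7974·(1+0.816)/(2·0.1070)
= 0.7974·1.8160/0.2140 = 6.76557

Final: 6.76557


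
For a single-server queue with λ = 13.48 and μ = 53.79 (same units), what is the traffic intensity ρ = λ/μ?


ρ = λ/μ = 13.48/53.79 = 0.2506

Final: 0.2506


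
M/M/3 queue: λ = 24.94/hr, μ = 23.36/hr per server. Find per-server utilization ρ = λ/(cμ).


ρ = λ/(cμ) = 24.94/(3·23.36) = 24.94/70.08 = 0.3559

Final: 0.3559


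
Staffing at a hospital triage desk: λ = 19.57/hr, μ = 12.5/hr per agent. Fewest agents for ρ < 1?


Stability requires cμ > λ ⇔ c > λ/μ.
λ/μ = 19.57/12.5 = 1.5656
Minimum integer c = ⌊1.5656⌋ + 1 = 2
Check: 2·12.5 = 25.00 > 19.57, while 1·12.5 = 12.50 ≤ 19.57

Final: 2 servers


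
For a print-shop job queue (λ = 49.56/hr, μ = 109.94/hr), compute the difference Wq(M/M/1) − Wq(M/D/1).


ρ = 49.56/109.94 = 0.4508
Wq(M/M/1) = ρ/(μ−λ) = 0.4508/60.38 = 0.007466 hr
Wq(M/D/1) = ρ/(2(μ−λ)) = 0.003733 hr
Savings = 0.007466 − 0.003733 = 0.003733 hr

Final: 0.003733 hr


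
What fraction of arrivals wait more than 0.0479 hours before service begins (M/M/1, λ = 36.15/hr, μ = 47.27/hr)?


ρ = 36.15/47.27 = 0.7648
P(Wq > t) = ρ·e^{−(μ−λ)t} = 0.7648·e^{−0.5326}
= 0.7648·0.587048 = 0.448949

Final: 0.448949


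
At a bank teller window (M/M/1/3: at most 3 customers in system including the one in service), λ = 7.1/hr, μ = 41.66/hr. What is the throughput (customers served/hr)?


ρ = 0.1704; P_K = (1−ρ)ρ^3/(1−ρ^4) = 0.004110
λ_eff = λ(1 − P_K) = 7.1·(1 − 0.004110) = 7.1·0.995890 = 7.0708 /hr

Final: 7.0708 /hr
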